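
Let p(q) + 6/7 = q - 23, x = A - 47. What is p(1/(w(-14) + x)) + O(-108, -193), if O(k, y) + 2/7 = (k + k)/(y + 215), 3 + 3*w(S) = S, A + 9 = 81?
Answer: -151439/4466 ≈ -33.909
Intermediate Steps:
A = 72 (A = -9 + 81 = 72)
w(S) = -1 + S/3
O(k, y) = -2/7 + 2*k/(215 + y) (O(k, y) = -2/7 + (k + k)/(y + 215) = -2/7 + (2*k)/(215 + y) = -2/7 + 2*k/(215 + y))
x = 25 (x = 72 - 47 = 25)
p(q) = -167/7 + q (p(q) = -6/7 + (q - 23) = -6/7 + (-23 + q) = -167/7 + q)
p(1/(w(-14) + x)) + O(-108, -193) = (-167/7 + 1/((-1 + (⅓)*(-14)) + 25)) + 2*(-215 - 1*(-193) + 7*(-108))/(7*(215 - 193)) = (-167/7 + 1/((-1 - 14/3) + 25)) + (2/7)*(-215 + 193 - 756)/22 = (-167/7 + 1/(-17/3 + 25)) + (2/7)*(1/22)*(-778) = (-167/7 + 1/(58/3)) - 778/77 = (-167/7 + 3/58) - 778/77 = -9665/406 - 778/77 = -151439/4466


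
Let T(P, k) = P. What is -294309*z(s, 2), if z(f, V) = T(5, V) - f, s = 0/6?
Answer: -1471545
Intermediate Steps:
s = 0 (s = 0*(1/6) = 0)
z(f, V) = 5 - f
-294309*z(s, 2) = -294309*(5 - 1*0) = -294309*(5 + 0) = -294309*5 = -1471545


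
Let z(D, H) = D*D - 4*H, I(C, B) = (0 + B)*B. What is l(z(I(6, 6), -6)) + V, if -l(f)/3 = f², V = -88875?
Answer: -5316075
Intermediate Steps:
I(C, B) = B² (I(C, B) = B*B = B²)
z(D, H) = D² - 4*H
l(f) = -3*f²
l(z(I(6, 6), -6)) + V = -3*((6²)² - 4*(-6))² - 88875 = -3*(36² + 24)² - 88875 = -3*(1296 + 24)² - 88875 = -3*1320² - 88875 = -3*1742400 - 88875 = -5227200 - 88875 = -5316075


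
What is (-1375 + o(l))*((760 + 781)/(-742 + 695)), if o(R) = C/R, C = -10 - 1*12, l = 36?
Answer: 38156701/846 ≈ 45103.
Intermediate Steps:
C = -22 (C = -10 - 12 = -22)
o(R) = -22/R
(-1375 + o(l))*((760 + 781)/(-742 + 695)) = (-1375 - 22/36)*((760 + 781)/(-742 + 695)) = (-1375 - 22*1/36)*(1541/(-47)) = (-1375 - 11/18)*(1541*(-1/47)) = -24761/18*(-1541/47) = 38156701/846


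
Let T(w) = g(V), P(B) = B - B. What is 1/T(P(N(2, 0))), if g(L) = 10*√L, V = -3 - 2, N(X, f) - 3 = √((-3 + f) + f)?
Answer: -I*√5/50 ≈ -0.044721*I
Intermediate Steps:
N(X, f) = 3 + √(-3 + 2*f) (N(X, f) = 3 + √((-3 + f) + f) = 3 + √(-3 + 2*f))
V = -5
P(B) = 0
T(w) = 10*I*√5 (T(w) = 10*√(-5) = 10*(I*√5) = 10*I*√5)
1/T(P(N(2, 0))) = 1/(10*I*√5) = -I*√5/50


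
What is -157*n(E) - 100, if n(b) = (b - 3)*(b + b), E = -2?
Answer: -3240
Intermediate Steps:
n(b) = 2*b*(-3 + b) (n(b) = (-3 + b)*(2*b) = 2*b*(-3 + b))
-157*n(E) - 100 = -314*(-2)*(-3 - 2) - 100 = -314*(-2)*(-5) - 100 = -157*20 - 100 = -3140 - 100 = -3240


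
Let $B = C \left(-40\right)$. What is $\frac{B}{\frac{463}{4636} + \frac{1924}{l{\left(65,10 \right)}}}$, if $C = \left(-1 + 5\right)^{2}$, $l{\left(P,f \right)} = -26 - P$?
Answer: $\frac{20769280}{682887} \approx 30.414$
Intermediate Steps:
$C = 16$ ($C = 4^{2} = 16$)
$B = -640$ ($B = 16 \left(-40\right) = -640$)
$\frac{B}{\frac{463}{4636} + \frac{1924}{l{\left(65,10 \right)}}} = - \frac{640}{\frac{463}{4636} + \frac{1924}{-26 - 65}} = - \frac{640}{463 \cdot \frac{1}{4636} + \frac{1924}{-26 - 65}} = - \frac{640}{\frac{463}{4636} + \frac{1924}{-91}} = - \frac{640}{\frac{463}{4636} + 1924 \left(- \frac{1}{91}\right)} = - \frac{640}{\frac{463}{4636} - \frac{148}{7}} = - \frac{640}{- \frac{682887}{32452}} = \left(-640\right) \left(- \frac{32452}{682887}\right) = \frac{20769280}{682887}$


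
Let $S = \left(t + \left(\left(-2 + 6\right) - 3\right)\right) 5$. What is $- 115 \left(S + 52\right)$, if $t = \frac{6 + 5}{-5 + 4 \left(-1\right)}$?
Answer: $- \frac{52670}{9} \approx -5852.2$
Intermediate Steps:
$t = - \frac{11}{9}$ ($t = \frac{11}{-5 - 4} = \frac{11}{-9} = 11 \left(- \frac{1}{9}\right) = - \frac{11}{9} \approx -1.2222$)
$S = - \frac{10}{9}$ ($S = \left(- \frac{11}{9} + \left(\left(-2 + 6\right) - 3\right)\right) 5 = \left(- \frac{11}{9} + \left(4 - 3\right)\right) 5 = \left(- \frac{11}{9} + 1\right) 5 = \left(- \frac{2}{9}\right) 5 = - \frac{10}{9} \approx -1.1111$)
$- 115 \left(S + 52\right) = - 115 \left(- \frac{10}{9} + 52\right) = \left(-115\right) \frac{458}{9} = - \frac{52670}{9}$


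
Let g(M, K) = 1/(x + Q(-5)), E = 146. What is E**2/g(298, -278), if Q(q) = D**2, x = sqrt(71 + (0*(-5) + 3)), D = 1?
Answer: 21316 + 21316*sqrt(74) ≈ 2.0468e+5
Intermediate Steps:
x = sqrt(74) (x = sqrt(71 + (0 + 3)) = sqrt(71 + 3) = sqrt(74) ≈ 8.6023)
Q(q) = 1 (Q(q) = 1**2 = 1)
g(M, K) = 1/(1 + sqrt(74)) (g(M, K) = 1/(sqrt(74) + 1) = 1/(1 + sqrt(74)))
E**2/g(298, -278) = 146**2/(-1/73 + sqrt(74)/73) = 21316/(-1/73 + sqrt(74)/73)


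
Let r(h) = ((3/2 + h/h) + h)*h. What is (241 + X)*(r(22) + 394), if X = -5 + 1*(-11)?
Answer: 209925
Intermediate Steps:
X = -16 (X = -5 - 11 = -16)
r(h) = h*(5/2 + h) (r(h) = ((3*(½) + 1) + h)*h = ((3/2 + 1) + h)*h = (5/2 + h)*h = h*(5/2 + h))
(241 + X)*(r(22) + 394) = (241 - 16)*((½)*22*(5 + 2*22) + 394) = 225*((½)*22*(5 + 44) + 394) = 225*((½)*22*49 + 394) = 225*(539 + 394) = 225*933 = 209925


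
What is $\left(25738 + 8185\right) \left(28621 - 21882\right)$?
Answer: $228607097$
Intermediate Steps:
$\left(25738 + 8185\right) \left(28621 - 21882\right) = 33923 \cdot 6739 = 228607097$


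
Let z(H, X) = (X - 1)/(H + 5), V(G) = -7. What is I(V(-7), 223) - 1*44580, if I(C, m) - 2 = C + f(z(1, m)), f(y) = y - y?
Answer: -44585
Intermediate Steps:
z(H, X) = (-1 + X)/(5 + H)
f(y) = 0
I(C, m) = 2 + C (I(C, m) = 2 + (C + 0) = 2 + C)
I(V(-7), 223) - 1*44580 = (2 - 7) - 1*44580 = -5 - 44580 = -44585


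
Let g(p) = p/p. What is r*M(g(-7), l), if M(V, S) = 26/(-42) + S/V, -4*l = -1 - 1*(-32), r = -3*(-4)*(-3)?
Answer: 2109/7 ≈ 301.29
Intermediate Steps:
g(p) = 1
r = -36 (r = 12*(-3) = -36)
l = -31/4 (l = -(-1 - 1*(-32))/4 = -(-1 + 32)/4 = -¼*31 = -31/4 ≈ -7.7500)
M(V, S) = -13/21 + S/V (M(V, S) = 26*(-1/42) + S/V = -13/21 + S/V)
r*M(g(-7), l) = -36*(-13/21 - 31/4/1) = -36*(-13/21 - 31/4*1) = -36*(-13/21 - 31/4) = -36*(-703/84) = 2109/7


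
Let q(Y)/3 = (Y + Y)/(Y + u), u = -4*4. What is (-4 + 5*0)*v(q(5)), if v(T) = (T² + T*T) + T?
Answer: -5880/121 ≈ -48.595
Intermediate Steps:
u = -16
q(Y) = 6*Y/(-16 + Y) (q(Y) = 3*((Y + Y)/(Y - 16)) = 3*((2*Y)/(-16 + Y)) = 3*(2*Y/(-16 + Y)) = 6*Y/(-16 + Y))
v(T) = T + 2*T² (v(T) = (T² + T²) + T = 2*T² + T = T + 2*T²)
(-4 + 5*0)*v(q(5)) = (-4 + 5*0)*((6*5/(-16 + 5))*(1 + 2*(6*5/(-16 + 5)))) = (-4 + 0)*((6*5/(-11))*(1 + 2*(6*5/(-11)))) = -4*6*5*(-1/11)*(1 + 2*(6*5*(-1/11))) = -(-120)*(1 + 2*(-30/11))/11 = -(-120)*(1 - 60/11)/11 = -(-120)*(-49)/(11*11) = -4*1470/121 = -5880/121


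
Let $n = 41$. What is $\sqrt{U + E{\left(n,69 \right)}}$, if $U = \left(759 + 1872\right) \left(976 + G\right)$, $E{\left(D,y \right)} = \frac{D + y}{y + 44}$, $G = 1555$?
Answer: $\frac{\sqrt{85029562339}}{113} \approx 2580.5$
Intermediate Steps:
$E{\left(D,y \right)} = \frac{D + y}{44 + y}$
$U = 6659061$ ($U = \left(759 + 1872\right) \left(976 + 1555\right) = 2631 \cdot 2531 = 6659061$)
$\sqrt{U + E{\left(n,69 \right)}} = \sqrt{6659061 + \frac{41 + 69}{44 + 69}} = \sqrt{6659061 + \frac{1}{113} \cdot 110} = \sqrt{6659061 + \frac{110}{113}} = \sqrt{\frac{752474003}{113}} = \frac{\sqrt{85029562339}}{113}$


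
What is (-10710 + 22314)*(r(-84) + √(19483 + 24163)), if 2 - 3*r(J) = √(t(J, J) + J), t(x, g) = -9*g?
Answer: 7736 - 15472*√42 + 11604*√43646 ≈ 2.3317e+6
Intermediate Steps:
r(J) = ⅔ - 2*√2*√(-J)/3 (r(J) = ⅔ - √(-9*J + J)/3 = ⅔ - 2*√2*√(-J)/3)
(-10710 + 22314)*(r(-84) + √(19483 + 24163)) = (-10710 + 22314)*((⅔ - 2*√2*√(-1*(-84))/3) + √(19483 + 24163)) = 11604*((⅔ - 2*√2*√84/3) + √43646) = 11604*((⅔ - 2*√2*2*√21/3) + √43646) = 11604*((⅔ - 4*√42/3) + √43646) = 11604*(⅔ + √43646 - 4*√42/3) = 7736 - 15472*√42 + 11604*√43646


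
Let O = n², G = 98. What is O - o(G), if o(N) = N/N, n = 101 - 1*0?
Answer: 10200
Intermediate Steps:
n = 101 (n = 101 + 0 = 101)
O = 10201 (O = 101² = 10201)
o(N) = 1
O - o(G) = 10201 - 1*1 = 10201 - 1 = 10200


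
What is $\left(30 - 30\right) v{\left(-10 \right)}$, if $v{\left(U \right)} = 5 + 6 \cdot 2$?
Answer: $0$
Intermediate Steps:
$v{\left(U \right)} = 17$ ($v{\left(U \right)} = 5 + 12 = 17$)
$\left(30 - 30\right) v{\left(-10 \right)} = \left(30 - 30\right) 17 = 0 \cdot 17 = 0$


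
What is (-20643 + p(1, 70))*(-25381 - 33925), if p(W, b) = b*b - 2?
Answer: 933772970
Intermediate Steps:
p(W, b) = -2 + b² (p(W, b) = b² - 2 = -2 + b²)
(-20643 + p(1, 70))*(-25381 - 33925) = (-20643 + (-2 + 70²))*(-25381 - 33925) = (-20643 + (-2 + 4900))*(-59306) = (-20643 + 4898)*(-59306) = -15745*(-59306) = 933772970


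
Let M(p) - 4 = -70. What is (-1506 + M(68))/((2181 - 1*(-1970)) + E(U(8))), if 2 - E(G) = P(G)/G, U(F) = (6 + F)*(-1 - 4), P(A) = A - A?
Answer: -1572/4153 ≈ -0.37852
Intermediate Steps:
M(p) = -66 (M(p) = 4 - 70 = -66)
P(A) = 0
U(F) = -30 - 5*F (U(F) = (6 + F)*(-5) = -30 - 5*F)
E(G) = 2 (E(G) = 2 - 0/G = 2 - 1*0 = 2 + 0 = 2)
(-1506 + M(68))/((2181 - 1*(-1970)) + E(U(8))) = (-1506 - 66)/((2181 - 1*(-1970)) + 2) = -1572/((2181 + 1970) + 2) = -1572/(4151 + 2) = -1572/4153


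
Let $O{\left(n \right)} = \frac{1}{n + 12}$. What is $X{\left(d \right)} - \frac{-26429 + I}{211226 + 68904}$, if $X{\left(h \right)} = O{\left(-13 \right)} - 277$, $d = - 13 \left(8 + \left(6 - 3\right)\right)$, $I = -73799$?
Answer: $- \frac{38887956}{140065} \approx -277.64$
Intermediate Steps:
$O{\left(n \right)} = \frac{1}{12 + n}$
$d = -143$ ($d = - 13 \left(8 + 3\right) = \left(-13\right) 11 = -143$)
$X{\left(h \right)} = -278$ ($X{\left(h \right)} = \frac{1}{12 - 13} - 277 = \frac{1}{-1} - 277 = -1 - 277 = -278$)
$X{\left(d \right)} - \frac{-26429 + I}{211226 + 68904} = -278 - \frac{-26429 - 73799}{211226 + 68904} = -278 - - \frac{100228}{280130} = -278 - \left(-100228\right) \frac{1}{280130} = -278 - - \frac{50114}{140065} = -278 + \frac{50114}{140065} = - \frac{38887956}{140065}$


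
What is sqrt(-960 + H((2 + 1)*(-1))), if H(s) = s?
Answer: 3*I*sqrt(107) ≈ 31.032*I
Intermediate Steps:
sqrt(-960 + H((2 + 1)*(-1))) = sqrt(-960 + (2 + 1)*(-1)) = sqrt(-960 + 3*(-1)) = sqrt(-960 - 3) = sqrt(-963) = 3*I*sqrt(107)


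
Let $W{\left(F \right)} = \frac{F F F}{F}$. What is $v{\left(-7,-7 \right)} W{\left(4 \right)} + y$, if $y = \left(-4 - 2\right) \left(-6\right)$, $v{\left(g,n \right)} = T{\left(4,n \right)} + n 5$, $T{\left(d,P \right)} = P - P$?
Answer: $-524$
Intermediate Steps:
$T{\left(d,P \right)} = 0$
$v{\left(g,n \right)} = 5 n$ ($v{\left(g,n \right)} = 0 + n 5 = 0 + 5 n = 5 n$)
$y = 36$ ($y = \left(-6\right) \left(-6\right) = 36$)
$W{\left(F \right)} = F^{2}$ ($W{\left(F \right)} = \frac{F^{2} F}{F} = \frac{F^{3}}{F} = F^{2}$)
$v{\left(-7,-7 \right)} W{\left(4 \right)} + y = 5 \left(-7\right) 4^{2} + 36 = \left(-35\right) 16 + 36 = -560 + 36 = -524$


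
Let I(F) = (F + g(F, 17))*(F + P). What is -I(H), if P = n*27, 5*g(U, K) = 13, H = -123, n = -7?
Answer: -187824/5 ≈ -37565.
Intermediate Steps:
g(U, K) = 13/5 (g(U, K) = (⅕)*13 = 13/5)
P = -189 (P = -7*27 = -189)
I(F) = (-189 + F)*(13/5 + F) (I(F) = (F + 13/5)*(F - 189) = (13/5 + F)*(-189 + F) = (-189 + F)*(13/5 + F))
-I(H) = -(-2457/5 + (-123)² - 932/5*(-123)) = -(-2457/5 + 15129 + 114636/5) = -1*187824/5 = -187824/5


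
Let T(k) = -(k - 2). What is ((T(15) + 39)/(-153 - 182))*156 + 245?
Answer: 78019/335 ≈ 232.89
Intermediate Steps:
T(k) = 2 - k (T(k) = -(-2 + k) = 2 - k)
((T(15) + 39)/(-153 - 182))*156 + 245 = (((2 - 1*15) + 39)/(-153 - 182))*156 + 245 = (((2 - 15) + 39)/(-335))*156 + 245 = ((-13 + 39)*(-1/335))*156 + 245 = (26*(-1/335))*156 + 245 = -26/335*156 + 245 = -4056/335 + 245 = 78019/335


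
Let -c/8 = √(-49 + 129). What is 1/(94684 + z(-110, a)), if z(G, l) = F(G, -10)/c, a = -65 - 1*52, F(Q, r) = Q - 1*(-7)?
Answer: 484782080/45901106452111 - 3296*√5/45901106452111 ≈ 1.0561e-5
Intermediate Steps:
c = -32*√5 (c = -8*√(-49 + 129) = -32*√5 ≈ -71.554)
F(Q, r) = 7 + Q (F(Q, r) = Q + 7 = 7 + Q)
a = -117 (a = -65 - 52 = -117)
z(G, l) = -√5*(7 + G)/160 (z(G, l) = (7 + G)/((-32*√5)) = (7 + G)*(-√5/160) = -√5*(7 + G)/160)
1/(94684 + z(-110, a)) = 1/(94684 + √5*(-7 - 1*(-110))/160) = 1/(94684 + √5*(-7 + 110)/160) = 1/(94684 + (1/160)*√5*103) = 1/(94684 + 103*√5/160)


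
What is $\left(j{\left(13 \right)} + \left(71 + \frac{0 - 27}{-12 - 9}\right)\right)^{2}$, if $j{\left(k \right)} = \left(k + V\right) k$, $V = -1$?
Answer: $\frac{2553604}{49} \approx 52114.0$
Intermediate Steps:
$j{\left(k \right)} = k \left(-1 + k\right)$ ($j{\left(k \right)} = \left(k - 1\right) k = \left(-1 + k\right) k = k \left(-1 + k\right)$)
$\left(j{\left(13 \right)} + \left(71 + \frac{0 - 27}{-12 - 9}\right)\right)^{2} = \left(13 \left(-1 + 13\right) + \left(71 + \frac{0 - 27}{-12 - 9}\right)\right)^{2} = \left(13 \cdot 12 + \left(71 - \frac{27}{-21}\right)\right)^{2} = \left(156 + \left(71 - - \frac{9}{7}\right)\right)^{2} = \left(156 + \left(71 + \frac{9}{7}\right)\right)^{2} = \left(156 + \frac{506}{7}\right)^{2} = \left(\frac{1598}{7}\right)^{2} = \frac{2553604}{49}$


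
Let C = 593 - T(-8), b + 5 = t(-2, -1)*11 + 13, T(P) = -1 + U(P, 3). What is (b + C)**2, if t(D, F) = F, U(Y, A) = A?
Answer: 345744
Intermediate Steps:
T(P) = 2 (T(P) = -1 + 3 = 2)
b = -3 (b = -5 + (-1*11 + 13) = -5 + (-11 + 13) = -5 + 2 = -3)
C = 591 (C = 593 - 1*2 = 593 - 2 = 591)
(b + C)**2 = (-3 + 591)**2 = 588**2 = 345744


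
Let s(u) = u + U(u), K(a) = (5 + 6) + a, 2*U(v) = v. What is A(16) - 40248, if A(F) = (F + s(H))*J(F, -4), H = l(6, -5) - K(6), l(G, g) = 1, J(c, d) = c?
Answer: -40376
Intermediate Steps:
U(v) = v/2
K(a) = 11 + a
H = -16 (H = 1 - (11 + 6) = 1 - 1*17 = 1 - 17 = -16)
s(u) = 3*u/2 (s(u) = u + u/2 = 3*u/2)
A(F) = F*(-24 + F) (A(F) = (F + (3/2)*(-16))*F = (F - 24)*F = (-24 + F)*F = F*(-24 + F))
A(16) - 40248 = 16*(-24 + 16) - 40248 = 16*(-8) - 40248 = -128 - 40248 = -40376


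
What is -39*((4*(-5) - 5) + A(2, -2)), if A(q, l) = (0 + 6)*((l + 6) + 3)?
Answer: -663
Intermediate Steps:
A(q, l) = 54 + 6*l (A(q, l) = 6*((6 + l) + 3) = 6*(9 + l) = 54 + 6*l)
-39*((4*(-5) - 5) + A(2, -2)) = -39*((4*(-5) - 5) + (54 + 6*(-2))) = -39*((-20 - 5) + (54 - 12)) = -39*(-25 + 42) = -39*17 = -663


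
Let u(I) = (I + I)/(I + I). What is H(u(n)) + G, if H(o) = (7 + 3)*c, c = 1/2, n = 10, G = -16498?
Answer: -16493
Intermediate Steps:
c = ½ ≈ 0.50000
u(I) = 1 (u(I) = (2*I)/((2*I)) = (2*I)*(1/(2*I)) = 1)
H(o) = 5 (H(o) = (7 + 3)*(½) = 10*(½) = 5)
H(u(n)) + G = 5 - 16498 = -16493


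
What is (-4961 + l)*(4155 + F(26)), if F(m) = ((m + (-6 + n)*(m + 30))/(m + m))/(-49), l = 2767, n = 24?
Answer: -5806369441/637 ≈ -9.1152e+6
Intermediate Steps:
F(m) = -(540 + 19*m)/(98*m) (F(m) = ((m + (-6 + 24)*(m + 30))/(m + m))/(-49) = ((m + 18*(30 + m))/((2*m)))*(-1/49) = ((m + (540 + 18*m))*(1/(2*m)))*(-1/49) = ((540 + 19*m)*(1/(2*m)))*(-1/49) = ((540 + 19*m)/(2*m))*(-1/49) = -(540 + 19*m)/(98*m))
(-4961 + l)*(4155 + F(26)) = (-4961 + 2767)*(4155 + (1/98)*(-540 - 19*26)/26) = -2194*(4155 + (1/98)*(1/26)*(-540 - 494)) = -2194*(4155 + (1/98)*(1/26)*(-1034)) = -2194*(4155 - 517/1274) = -2194*5292953/1274 = -5806369441/637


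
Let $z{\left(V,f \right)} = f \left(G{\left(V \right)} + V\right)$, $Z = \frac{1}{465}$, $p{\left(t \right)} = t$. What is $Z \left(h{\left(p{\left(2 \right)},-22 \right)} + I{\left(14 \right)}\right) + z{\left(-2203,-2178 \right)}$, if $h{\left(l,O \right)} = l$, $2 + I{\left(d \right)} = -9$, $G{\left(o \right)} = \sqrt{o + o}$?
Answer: $\frac{743710767}{155} - 2178 i \sqrt{4406} \approx 4.7981 \cdot 10^{6} - 1.4457 \cdot 10^{5} i$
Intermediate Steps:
$G{\left(o \right)} = \sqrt{2} \sqrt{o}$ ($G{\left(o \right)} = \sqrt{2 o} = \sqrt{2} \sqrt{o}$)
$I{\left(d \right)} = -11$ ($I{\left(d \right)} = -2 - 9 = -11$)
$Z = \frac{1}{465} \approx 0.0021505$
$z{\left(V,f \right)} = f \left(V + \sqrt{2} \sqrt{V}\right)$ ($z{\left(V,f \right)} = f \left(\sqrt{2} \sqrt{V} + V\right) = f \left(V + \sqrt{2} \sqrt{V}\right)$)
$Z \left(h{\left(p{\left(2 \right)},-22 \right)} + I{\left(14 \right)}\right) + z{\left(-2203,-2178 \right)} = \frac{2 - 11}{465} - 2178 \left(-2203 + \sqrt{2} \sqrt{-2203}\right) = \frac{1}{465} \left(-9\right) - 2178 \left(-2203 + \sqrt{2} i \sqrt{2203}\right) = - \frac{3}{155} - 2178 \left(-2203 + i \sqrt{4406}\right) = - \frac{3}{155} + \left(4798134 - 2178 i \sqrt{4406}\right) = \frac{743710767}{155} - 2178 i \sqrt{4406}$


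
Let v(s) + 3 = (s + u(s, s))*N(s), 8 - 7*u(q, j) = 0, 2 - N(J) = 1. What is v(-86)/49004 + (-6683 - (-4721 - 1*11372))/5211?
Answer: 3224688715/1787518908 ≈ 1.8040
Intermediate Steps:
N(J) = 1 (N(J) = 2 - 1*1 = 2 - 1 = 1)
u(q, j) = 8/7 (u(q, j) = 8/7 - ⅐*0 = 8/7 + 0 = 8/7)
v(s) = -13/7 + s (v(s) = -3 + (s + 8/7)*1 = -3 + (8/7 + s)*1 = -3 + (8/7 + s) = -13/7 + s)
v(-86)/49004 + (-6683 - (-4721 - 1*11372))/5211 = (-13/7 - 86)/49004 + (-6683 - (-4721 - 1*11372))/5211 = -615/7*1/49004 + (-6683 - (-4721 - 11372))*(1/5211) = -615/343028 + (-6683 - 1*(-16093))*(1/5211) = -615/343028 + (-6683 + 16093)*(1/5211) = -615/343028 + 9410*(1/5211) = -615/343028 + 9410/5211 = 3224688715/1787518908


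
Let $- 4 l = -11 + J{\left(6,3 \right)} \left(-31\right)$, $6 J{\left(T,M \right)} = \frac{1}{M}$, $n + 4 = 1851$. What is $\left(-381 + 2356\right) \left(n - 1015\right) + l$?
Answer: $\frac{118310629}{72} \approx 1.6432 \cdot 10^{6}$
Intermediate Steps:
$n = 1847$ ($n = -4 + 1851 = 1847$)
$J{\left(T,M \right)} = \frac{1}{6 M}$
$l = \frac{229}{72}$ ($l = - \frac{-11 + \frac{1}{6 \cdot 3} \left(-31\right)}{4} = - \frac{-11 + \frac{1}{6} \cdot \frac{1}{3} \left(-31\right)}{4} = - \frac{-11 + \frac{1}{18} \left(-31\right)}{4} = - \frac{-11 - \frac{31}{18}}{4} = \left(- \frac{1}{4}\right) \left(- \frac{229}{18}\right) = \frac{229}{72} \approx 3.1806$)
$\left(-381 + 2356\right) \left(n - 1015\right) + l = \left(-381 + 2356\right) \left(1847 - 1015\right) + \frac{229}{72} = 1975 \cdot 832 + \frac{229}{72} = 1643200 + \frac{229}{72} = \frac{118310629}{72}$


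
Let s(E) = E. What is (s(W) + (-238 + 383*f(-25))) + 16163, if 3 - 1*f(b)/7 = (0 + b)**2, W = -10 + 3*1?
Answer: -1651664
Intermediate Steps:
W = -7 (W = -10 + 3 = -7)
f(b) = 21 - 7*b**2 (f(b) = 21 - 7*(0 + b)**2 = 21 - 7*b**2)
(s(W) + (-238 + 383*f(-25))) + 16163 = (-7 + (-238 + 383*(21 - 7*(-25)**2))) + 16163 = (-7 + (-238 + 383*(21 - 7*625))) + 16163 = (-7 + (-238 + 383*(21 - 4375))) + 16163 = (-7 + (-238 + 383*(-4354))) + 16163 = (-7 + (-238 - 1667582)) + 16163 = (-7 - 1667820) + 16163 = -1667827 + 16163 = -1651664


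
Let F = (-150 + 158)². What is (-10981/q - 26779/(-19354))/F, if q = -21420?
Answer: 393066227/13266005760 ≈ 0.029630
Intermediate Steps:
F = 64 (F = 8² = 64)
(-10981/q - 26779/(-19354))/F = (-10981/(-21420) - 26779/(-19354))/64 = (-10981*(-1/21420) - 26779*(-1/19354))*(1/64) = (10981/21420 + 26779/19354)*(1/64) = (393066227/207281340)*(1/64) = 393066227/13266005760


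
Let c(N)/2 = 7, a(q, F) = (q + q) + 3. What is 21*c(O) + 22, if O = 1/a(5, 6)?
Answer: 316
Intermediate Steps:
a(q, F) = 3 + 2*q (a(q, F) = 2*q + 3 = 3 + 2*q)
O = 1/13 (O = 1/(3 + 2*5) = 1/(3 + 10) = 1/13 ≈ 0.076923)
c(N) = 14 (c(N) = 2*7 = 14)
21*c(O) + 22 = 21*14 + 22 = 294 + 22 = 316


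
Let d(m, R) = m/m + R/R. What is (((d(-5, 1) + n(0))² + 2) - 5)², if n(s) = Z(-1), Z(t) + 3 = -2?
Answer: 36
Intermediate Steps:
Z(t) = -5 (Z(t) = -3 - 2 = -5)
n(s) = -5
d(m, R) = 2 (d(m, R) = 1 + 1 = 2)
(((d(-5, 1) + n(0))² + 2) - 5)² = (((2 - 5)² + 2) - 5)² = (((-3)² + 2) - 5)² = ((9 + 2) - 5)² = (11 - 5)² = 6² = 36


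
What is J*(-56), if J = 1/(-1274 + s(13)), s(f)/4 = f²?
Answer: 28/299 ≈ 0.093645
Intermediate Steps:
s(f) = 4*f²
J = -1/598 (J = 1/(-1274 + 4*13²) = 1/(-1274 + 4*169) = 1/(-1274 + 676) = 1/(-598) = -1/598 ≈ -0.0016722)
J*(-56) = -1/598*(-56) = 28/299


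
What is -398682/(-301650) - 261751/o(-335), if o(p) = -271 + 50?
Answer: 13174216312/11110775 ≈ 1185.7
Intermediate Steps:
o(p) = -221
-398682/(-301650) - 261751/o(-335) = -398682/(-301650) - 261751/(-221) = -398682*(-1/301650) - 261751*(-1/221) = 66447/50275 + 261751/221 = 13174216312/11110775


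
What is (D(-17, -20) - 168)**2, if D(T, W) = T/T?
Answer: 27889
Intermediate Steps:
D(T, W) = 1
(D(-17, -20) - 168)**2 = (1 - 168)**2 = (-167)**2 = 27889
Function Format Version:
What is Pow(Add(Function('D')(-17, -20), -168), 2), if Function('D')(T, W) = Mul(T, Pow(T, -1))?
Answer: 27889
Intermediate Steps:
Function('D')(T, W) = 1
Pow(Add(Function('D')(-17, -20), -168), 2) = Pow(Add(1, -168), 2) = Pow(-167, 2) = 27889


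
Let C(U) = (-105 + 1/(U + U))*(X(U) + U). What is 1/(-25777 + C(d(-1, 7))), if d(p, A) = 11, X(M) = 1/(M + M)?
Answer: -484/13037155 ≈ -3.7125e-5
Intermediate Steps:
X(M) = 1/(2*M)
C(U) = (-105 + 1/(2*U))*(U + 1/(2*U)) (C(U) = (-105 + 1/(U + U))*(1/(2*U) + U) = (-105 + 1/(2*U))*(U + 1/(2*U)))
1/(-25777 + C(d(-1, 7))) = 1/(-25777 + (¼)*(1 - 2*11*(105 + 11*(-1 + 210*11)))/11²) = 1/(-25777 + (¼)*(1/121)*(1 - 2*11*(105 + 11*(-1 + 2310)))) = 1/(-25777 + (¼)*(1/121)*(1 - 2*11*(105 + 11*2309))) = 1/(-25777 + (¼)*(1/121)*(1 - 2*11*(105 + 25399))) = 1/(-25777 + (¼)*(1/121)*(1 - 2*11*25504)) = 1/(-25777 + (¼)*(1/121)*(1 - 561088)) = 1/(-25777 + (¼)*(1/121)*(-561087)) = 1/(-25777 - 561087/484) = 1/(-13037155/484) = -484/13037155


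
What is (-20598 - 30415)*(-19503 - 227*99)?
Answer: 2141321688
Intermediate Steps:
(-20598 - 30415)*(-19503 - 227*99) = -51013*(-19503 - 22473) = -51013*(-41976) = 2141321688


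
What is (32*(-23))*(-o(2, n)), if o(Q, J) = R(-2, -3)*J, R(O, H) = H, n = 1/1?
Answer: -2208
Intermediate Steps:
n = 1
o(Q, J) = -3*J
(32*(-23))*(-o(2, n)) = (32*(-23))*(-(-3)) = -(-736)*(-3) = -736*3 = -2208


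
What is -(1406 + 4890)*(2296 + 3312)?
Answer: -35307968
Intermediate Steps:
-(1406 + 4890)*(2296 + 3312) = -6296*5608 = -1*35307968 = -35307968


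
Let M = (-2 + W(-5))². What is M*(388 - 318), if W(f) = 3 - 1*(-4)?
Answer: 1750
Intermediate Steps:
W(f) = 7 (W(f) = 3 + 4 = 7)
M = 25 (M = (-2 + 7)² = 5² = 25)
M*(388 - 318) = 25*(388 - 318) = 25*70 = 1750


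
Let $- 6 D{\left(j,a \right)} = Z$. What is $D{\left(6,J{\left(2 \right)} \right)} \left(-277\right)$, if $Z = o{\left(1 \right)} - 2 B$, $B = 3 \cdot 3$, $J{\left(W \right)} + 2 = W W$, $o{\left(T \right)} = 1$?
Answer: $- \frac{4709}{6} \approx -784.83$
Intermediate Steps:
$J{\left(W \right)} = -2 + W^{2}$ ($J{\left(W \right)} = -2 + W W = -2 + W^{2}$)
$B = 9$
$Z = -17$ ($Z = 1 - 18 = -17$)
$D{\left(j,a \right)} = \frac{17}{6}$ ($D{\left(j,a \right)} = \left(- \frac{1}{6}\right) \left(-17\right) = \frac{17}{6}$)
$D{\left(6,J{\left(2 \right)} \right)} \left(-277\right) = \frac{17}{6} \left(-277\right) = - \frac{4709}{6}$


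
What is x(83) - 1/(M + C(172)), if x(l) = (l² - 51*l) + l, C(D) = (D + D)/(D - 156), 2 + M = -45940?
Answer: 251552501/91841 ≈ 2739.0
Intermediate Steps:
M = -45942 (M = -2 - 45940 = -45942)
C(D) = 2*D/(-156 + D) (C(D) = (2*D)/(-156 + D) = 2*D/(-156 + D))
x(l) = l² - 50*l
x(83) - 1/(M + C(172)) = 83*(-50 + 83) - 1/(-45942 + 2*172/(-156 + 172)) = 83*33 - 1/(-45942 + 2*172/16) = 2739 - 1/(-45942 + 2*172*(1/16)) = 2739 - 1/(-45942 + 43/2) = 2739 - 1/(-91841/2) = 2739 - 1*(-2/91841) = 2739 + 2/91841 = 251552501/91841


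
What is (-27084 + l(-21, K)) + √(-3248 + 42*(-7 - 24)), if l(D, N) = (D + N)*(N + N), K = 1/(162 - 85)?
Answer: -160584268/5929 + 5*I*√182 ≈ -27085.0 + 67.454*I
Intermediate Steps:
K = 1/77 ≈ 0.012987
l(D, N) = 2*N*(D + N) (l(D, N) = (D + N)*(2*N) = 2*N*(D + N))
(-27084 + l(-21, K)) + √(-3248 + 42*(-7 - 24)) = (-27084 + 2*(1/77)*(-21 + 1/77)) + √(-3248 + 42*(-7 - 24)) = (-27084 + 2*(1/77)*(-1616/77)) + √(-3248 + 42*(-31)) = (-27084 - 3232/5929) + √(-3248 - 1302) = -160584268/5929 + √(-4550) = -160584268/5929 + 5*I*√182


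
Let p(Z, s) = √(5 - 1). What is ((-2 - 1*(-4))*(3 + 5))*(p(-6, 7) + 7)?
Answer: 144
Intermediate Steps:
p(Z, s) = 2 (p(Z, s) = √4 = 2)
((-2 - 1*(-4))*(3 + 5))*(p(-6, 7) + 7) = ((-2 - 1*(-4))*(3 + 5))*(2 + 7) = ((-2 + 4)*8)*9 = (2*8)*9 = 16*9 = 144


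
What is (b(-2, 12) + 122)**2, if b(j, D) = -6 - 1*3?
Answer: 12769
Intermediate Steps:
b(j, D) = -9 (b(j, D) = -6 - 3 = -9)
(b(-2, 12) + 122)**2 = (-9 + 122)**2 = 113**2 = 12769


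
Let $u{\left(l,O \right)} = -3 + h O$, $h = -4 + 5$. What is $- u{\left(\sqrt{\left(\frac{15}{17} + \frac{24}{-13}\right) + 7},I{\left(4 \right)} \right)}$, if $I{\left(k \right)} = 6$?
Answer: $-3$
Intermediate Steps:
$h = 1$
$u{\left(l,O \right)} = -3 + O$ ($u{\left(l,O \right)} = -3 + 1 O = -3 + O$)
$- u{\left(\sqrt{\left(\frac{15}{17} + \frac{24}{-13}\right) + 7},I{\left(4 \right)} \right)} = - (-3 + 6) = \left(-1\right) 3 = -3$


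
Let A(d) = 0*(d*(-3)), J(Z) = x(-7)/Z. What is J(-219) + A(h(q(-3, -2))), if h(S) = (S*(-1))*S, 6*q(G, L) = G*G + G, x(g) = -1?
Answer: 1/219 ≈ 0.0045662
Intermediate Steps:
q(G, L) = G/6 + G²/6 (q(G, L) = (G*G + G)/6 = (G² + G)/6 = (G + G²)/6 = G/6 + G²/6)
h(S) = -S² (h(S) = (-S)*S = -S²)
J(Z) = -1/Z
A(d) = 0 (A(d) = 0*(-3*d) = 0)
J(-219) + A(h(q(-3, -2))) = -1/(-219) + 0 = -1*(-1/219) + 0 = 1/219 + 0 = 1/219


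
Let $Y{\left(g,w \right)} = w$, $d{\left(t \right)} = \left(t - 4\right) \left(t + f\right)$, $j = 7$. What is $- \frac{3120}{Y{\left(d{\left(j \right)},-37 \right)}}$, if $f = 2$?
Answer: $\frac{3120}{37} \approx 84.324$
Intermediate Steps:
$d{\left(t \right)} = \left(-4 + t\right) \left(2 + t\right)$ ($d{\left(t \right)} = \left(t - 4\right) \left(t + 2\right) = \left(-4 + t\right) \left(2 + t\right)$)
$- \frac{3120}{Y{\left(d{\left(j \right)},-37 \right)}} = - \frac{3120}{-37} = \left(-3120\right) \left(- \frac{1}{37}\right) = \frac{3120}{37}$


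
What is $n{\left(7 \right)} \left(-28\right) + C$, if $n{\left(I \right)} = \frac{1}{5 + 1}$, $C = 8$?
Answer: $\frac{10}{3} \approx 3.3333$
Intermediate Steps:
$n{\left(I \right)} = \frac{1}{6}$
$n{\left(7 \right)} \left(-28\right) + C = \frac{1}{6} \left(-28\right) + 8 = - \frac{14}{3} + 8 = \frac{10}{3}$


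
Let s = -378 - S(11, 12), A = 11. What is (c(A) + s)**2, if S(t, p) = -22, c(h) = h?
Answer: 119025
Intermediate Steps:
s = -356 (s = -378 - 1*(-22) = -378 + 22 = -356)
(c(A) + s)**2 = (11 - 356)**2 = (-345)**2 = 119025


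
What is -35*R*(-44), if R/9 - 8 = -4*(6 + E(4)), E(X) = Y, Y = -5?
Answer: 55440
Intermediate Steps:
E(X) = -5
R = 36 (R = 72 + 9*(-4*(6 - 5)) = 72 + 9*(-4*1) = 72 + 9*(-4) = 72 - 36 = 36)
-35*R*(-44) = -35*36*(-44) = -1260*(-44) = 55440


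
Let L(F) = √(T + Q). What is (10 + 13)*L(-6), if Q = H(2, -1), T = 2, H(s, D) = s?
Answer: 46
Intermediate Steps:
Q = 2
L(F) = 2 (L(F) = √(2 + 2) = √4 = 2)
(10 + 13)*L(-6) = (10 + 13)*2 = 23*2 = 46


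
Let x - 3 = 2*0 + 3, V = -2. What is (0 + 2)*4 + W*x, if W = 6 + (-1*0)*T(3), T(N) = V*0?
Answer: 44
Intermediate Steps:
T(N) = 0 (T(N) = -2*0 = 0)
W = 6 (W = 6 - 1*0*0 = 6 + 0*0 = 6 + 0 = 6)
x = 6 (x = 3 + (2*0 + 3) = 3 + (0 + 3) = 3 + 3 = 6)
(0 + 2)*4 + W*x = (0 + 2)*4 + 6*6 = 2*4 + 36 = 8 + 36 = 44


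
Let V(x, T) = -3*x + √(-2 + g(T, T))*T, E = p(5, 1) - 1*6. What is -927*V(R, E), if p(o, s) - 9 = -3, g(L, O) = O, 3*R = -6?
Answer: -5562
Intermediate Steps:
R = -2 (R = (⅓)*(-6) = -2)
p(o, s) = 6 (p(o, s) = 9 - 3 = 6)
E = 0 (E = 6 - 1*6 = 6 - 6 = 0)
V(x, T) = -3*x + T*√(-2 + T) (V(x, T) = -3*x + √(-2 + T)*T = -3*x + T*√(-2 + T))
-927*V(R, E) = -927*(-3*(-2) + 0*√(-2 + 0)) = -927*(6 + 0*√(-2)) = -927*(6 + 0*(I*√2)) = -927*(6 + 0) = -927*6 = -5562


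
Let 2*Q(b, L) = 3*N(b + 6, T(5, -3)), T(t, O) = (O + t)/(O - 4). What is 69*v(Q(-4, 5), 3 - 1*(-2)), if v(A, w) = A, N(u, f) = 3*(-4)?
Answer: -1242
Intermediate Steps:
T(t, O) = (O + t)/(-4 + O)
N(u, f) = -12
Q(b, L) = -18 (Q(b, L) = (3*(-12))/2 = (½)*(-36) = -18)
69*v(Q(-4, 5), 3 - 1*(-2)) = 69*(-18) = -1242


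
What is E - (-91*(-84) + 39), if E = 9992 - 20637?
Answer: -18328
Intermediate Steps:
E = -10645
E - (-91*(-84) + 39) = -10645 - (-91*(-84) + 39) = -10645 - (7644 + 39) = -10645 - 1*7683 = -10645 - 7683 = -18328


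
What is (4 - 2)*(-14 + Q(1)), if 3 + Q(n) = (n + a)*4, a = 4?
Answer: 6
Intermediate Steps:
Q(n) = 13 + 4*n (Q(n) = -3 + (n + 4)*4 = -3 + (4 + n)*4 = -3 + (16 + 4*n) = 13 + 4*n)
(4 - 2)*(-14 + Q(1)) = (4 - 2)*(-14 + (13 + 4*1)) = 2*(-14 + (13 + 4)) = 2*(-14 + 17) = 2*3 = 6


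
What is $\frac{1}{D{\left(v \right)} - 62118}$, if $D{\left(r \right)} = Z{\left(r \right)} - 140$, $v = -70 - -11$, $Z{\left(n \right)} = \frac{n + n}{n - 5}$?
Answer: $- \frac{32}{1992197} \approx -1.6063 \cdot 10^{-5}$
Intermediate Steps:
$Z{\left(n \right)} = \frac{2 n}{-5 + n}$
$v = -59$ ($v = -70 + 11 = -59$)
$D{\left(r \right)} = -140 + \frac{2 r}{-5 + r}$ ($D{\left(r \right)} = \frac{2 r}{-5 + r} - 140 = -140 + \frac{2 r}{-5 + r}$)
$\frac{1}{D{\left(v \right)} - 62118} = \frac{1}{\frac{2 \left(350 - -4071\right)}{-5 - 59} - 62118} = \frac{1}{\frac{2 \left(350 + 4071\right)}{-64} - 62118} = \frac{1}{2 \left(- \frac{1}{64}\right) 4421 - 62118} = \frac{1}{- \frac{4421}{32} - 62118} = \frac{1}{- \frac{1992197}{32}} = - \frac{32}{1992197}$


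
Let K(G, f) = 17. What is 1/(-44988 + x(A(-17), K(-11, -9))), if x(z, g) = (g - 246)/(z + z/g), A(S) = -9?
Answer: -162/7284163 ≈ -2.2240e-5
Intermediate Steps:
x(z, g) = (-246 + g)/(z + z/g)
1/(-44988 + x(A(-17), K(-11, -9))) = 1/(-44988 + 17*(-246 + 17)/(-9*(1 + 17))) = 1/(-44988 + 17*(-⅑)*(-229)/18) = 1/(-44988 + 17*(-⅑)*(1/18)*(-229)) = 1/(-44988 + 3893/162) = 1/(-7284163/162) = -162/7284163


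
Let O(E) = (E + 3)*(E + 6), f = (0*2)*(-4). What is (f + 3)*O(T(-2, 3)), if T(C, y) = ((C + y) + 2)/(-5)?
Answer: 972/25 ≈ 38.880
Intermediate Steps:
f = 0 (f = 0*(-4) = 0)
T(C, y) = -⅖ - C/5 - y/5 (T(C, y) = (2 + C + y)*(-⅕) = -⅖ - C/5 - y/5)
O(E) = (3 + E)*(6 + E)
(f + 3)*O(T(-2, 3)) = (0 + 3)*(18 + (-⅖ - ⅕*(-2) - ⅕*3)² + 9*(-⅖ - ⅕*(-2) - ⅕*3)) = 3*(18 + (-⅖ + ⅖ - ⅗)² + 9*(-⅖ + ⅖ - ⅗)) = 3*(18 + (-⅗)² + 9*(-⅗)) = 3*(18 + 9/25 - 27/5) = 3*(324/25) = 972/25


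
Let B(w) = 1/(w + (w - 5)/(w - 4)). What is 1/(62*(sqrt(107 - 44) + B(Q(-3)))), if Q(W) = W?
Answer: 13/93868 + 507*sqrt(7)/657076 ≈ 0.0021800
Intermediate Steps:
B(w) = 1/(w + (-5 + w)/(-4 + w))
1/(62*(sqrt(107 - 44) + B(Q(-3)))) = 1/(62*(sqrt(107 - 44) + (4 - 1*(-3))/(5 - 1*(-3)**2 + 3*(-3)))) = 1/(62*(sqrt(63) + (4 + 3)/(5 - 1*9 - 9))) = 1/(62*(3*sqrt(7) + 7/(5 - 9 - 9))) = 1/(62*(3*sqrt(7) + 7/(-13))) = 1/(62*(3*sqrt(7) - 1/13*7)) = 1/(62*(3*sqrt(7) - 7/13)) = 1/(62*(-7/13 + 3*sqrt(7))) = 1/(-434/13 + 186*sqrt(7))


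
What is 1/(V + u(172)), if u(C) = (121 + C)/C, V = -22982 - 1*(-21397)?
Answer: -172/272327 ≈ -0.00063159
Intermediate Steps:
V = -1585 (V = -22982 + 21397 = -1585)
u(C) = (121 + C)/C
1/(V + u(172)) = 1/(-1585 + (121 + 172)/172) = 1/(-1585 + (1/172)*293) = 1/(-1585 + 293/172) = 1/(-272327/172) = -172/272327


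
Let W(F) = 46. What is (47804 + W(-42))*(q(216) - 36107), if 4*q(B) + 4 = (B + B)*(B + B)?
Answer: 504721800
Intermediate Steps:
q(B) = -1 + B² (q(B) = -1 + ((B + B)*(B + B))/4 = -1 + ((2*B)*(2*B))/4 = -1 + (4*B²)/4 = -1 + B²)
(47804 + W(-42))*(q(216) - 36107) = (47804 + 46)*((-1 + 216²) - 36107) = 47850*((-1 + 46656) - 36107) = 47850*(46655 - 36107) = 47850*10548 = 504721800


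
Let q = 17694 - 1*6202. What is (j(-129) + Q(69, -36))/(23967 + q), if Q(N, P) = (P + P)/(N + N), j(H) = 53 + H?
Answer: -1760/815557 ≈ -0.0021580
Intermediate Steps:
q = 11492 (q = 17694 - 6202 = 11492)
Q(N, P) = P/N (Q(N, P) = (2*P)/((2*N)) = (2*P)*(1/(2*N)) = P/N)
(j(-129) + Q(69, -36))/(23967 + q) = ((53 - 129) - 36/69)/(23967 + 11492) = (-76 - 36*1/69)/35459 = (-76 - 12/23)*(1/35459) = -1760/23*1/35459 = -1760/815557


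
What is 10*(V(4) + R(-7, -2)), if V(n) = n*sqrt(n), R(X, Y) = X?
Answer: 10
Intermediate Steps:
V(n) = n**(3/2)
10*(V(4) + R(-7, -2)) = 10*(4**(3/2) - 7) = 10*(8 - 7) = 10*1 = 10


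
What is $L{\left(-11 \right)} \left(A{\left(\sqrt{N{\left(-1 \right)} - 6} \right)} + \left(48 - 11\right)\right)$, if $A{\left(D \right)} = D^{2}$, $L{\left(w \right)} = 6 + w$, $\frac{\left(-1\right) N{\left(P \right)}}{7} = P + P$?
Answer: $-225$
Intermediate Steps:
$N{\left(P \right)} = - 14 P$ ($N{\left(P \right)} = - 7 \left(P + P\right) = - 7 \cdot 2 P = - 14 P$)
$L{\left(-11 \right)} \left(A{\left(\sqrt{N{\left(-1 \right)} - 6} \right)} + \left(48 - 11\right)\right) = \left(6 - 11\right) \left(\left(\sqrt{\left(-14\right) \left(-1\right) - 6}\right)^{2} + \left(48 - 11\right)\right) = - 5 \left(\left(\sqrt{14 - 6}\right)^{2} + 37\right) = - 5 \left(\left(\sqrt{8}\right)^{2} + 37\right) = - 5 \left(\left(2 \sqrt{2}\right)^{2} + 37\right) = - 5 \left(8 + 37\right) = \left(-5\right) 45 = -225$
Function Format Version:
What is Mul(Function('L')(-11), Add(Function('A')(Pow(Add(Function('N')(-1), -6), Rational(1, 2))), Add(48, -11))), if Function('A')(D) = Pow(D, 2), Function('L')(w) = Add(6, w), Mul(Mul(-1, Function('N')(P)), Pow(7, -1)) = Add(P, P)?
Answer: -225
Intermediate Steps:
Function('N')(P) = Mul(-14, P) (Function('N')(P) = Mul(-7, Add(P, P)) = Mul(-7, Mul(2, P)) = Mul(-14, P))
Mul(Function('L')(-11), Add(Function('A')(Pow(Add(Function('N')(-1), -6), Rational(1, 2))), Add(48, -11))) = Mul(Add(6, -11), Add(Pow(Pow(Add(Mul(-14, -1), -6), Rational(1, 2)), 2), Add(48, -11))) = Mul(-5, Add(Pow(Pow(Add(14, -6), Rational(1, 2)), 2), 37)) = Mul(-5, Add(Pow(Pow(8, Rational(1, 2)), 2), 37)) = Mul(-5, Add(Pow(Mul(2, Pow(2, Rational(1, 2))), 2), 37)) = Mul(-5, Add(8, 37)) = Mul(-5, 45) = -225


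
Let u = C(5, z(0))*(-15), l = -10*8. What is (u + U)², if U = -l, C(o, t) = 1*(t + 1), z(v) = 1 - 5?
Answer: 15625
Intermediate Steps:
z(v) = -4
l = -80
C(o, t) = 1 + t (C(o, t) = 1*(1 + t) = 1 + t)
U = 80 (U = -1*(-80) = 80)
u = 45 (u = (1 - 4)*(-15) = -3*(-15) = 45)
(u + U)² = (45 + 80)² = 125² = 15625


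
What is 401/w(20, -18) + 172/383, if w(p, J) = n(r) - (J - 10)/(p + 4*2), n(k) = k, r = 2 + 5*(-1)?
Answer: -153239/766 ≈ -200.05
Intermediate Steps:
r = -3 (r = 2 - 5 = -3)
w(p, J) = -3 - (-10 + J)/(8 + p) (w(p, J) = -3 - (J - 10)/(p + 4*2) = -3 - (-10 + J)/(p + 8) = -3 - (-10 + J)/(8 + p))
401/w(20, -18) + 172/383 = 401/(((-14 - 1*(-18) - 3*20)/(8 + 20))) + 172/383 = 401/(((-14 + 18 - 60)/28)) + 172*(1/383) = 401/(((1/28)*(-56))) + 172/383 = 401/(-2) + 172/383 = 401*(-½) + 172/383 = -401/2 + 172/383 = -153239/766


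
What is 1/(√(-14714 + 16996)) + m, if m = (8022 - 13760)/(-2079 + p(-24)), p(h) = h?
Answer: 5738/2103 + √2282/2282 ≈ 2.7494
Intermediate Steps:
m = 5738/2103 (m = (8022 - 13760)/(-2079 - 24) = -5738/(-2103) = -5738*(-1/2103) = 5738/2103 ≈ 2.7285)
1/(√(-14714 + 16996)) + m = 1/(√(-14714 + 16996)) + 5738/2103 = 1/(√2282) + 5738/2103 = √2282/2282 + 5738/2103 = 5738/2103 + √2282/2282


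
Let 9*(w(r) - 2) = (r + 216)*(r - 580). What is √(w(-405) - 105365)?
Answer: I*√84678 ≈ 290.99*I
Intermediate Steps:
w(r) = 2 + (-580 + r)*(216 + r)/9 (w(r) = 2 + ((r + 216)*(r - 580))/9 = 2 + ((216 + r)*(-580 + r))/9 = 2 + ((-580 + r)*(216 + r))/9 = 2 + (-580 + r)*(216 + r)/9)
√(w(-405) - 105365) = √((-13918 - 364/9*(-405) + (⅑)*(-405)²) - 105365) = √((-13918 + 16380 + (⅑)*164025) - 105365) = √((-13918 + 16380 + 18225) - 105365) = √(20687 - 105365) = √(-84678) = I*√84678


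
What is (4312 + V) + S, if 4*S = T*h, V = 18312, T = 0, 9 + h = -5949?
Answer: 22624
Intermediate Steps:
h = -5958 (h = -9 - 5949 = -5958)
S = 0 (S = (0*(-5958))/4 = (¼)*0 = 0)
(4312 + V) + S = (4312 + 18312) + 0 = 22624 + 0 = 22624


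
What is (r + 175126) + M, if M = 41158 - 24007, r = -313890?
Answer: -121613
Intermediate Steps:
M = 17151
(r + 175126) + M = (-313890 + 175126) + 17151 = -138764 + 17151 = -121613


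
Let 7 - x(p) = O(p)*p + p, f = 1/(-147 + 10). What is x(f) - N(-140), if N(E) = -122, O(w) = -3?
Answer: 17671/137 ≈ 128.99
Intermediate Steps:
f = -1/137 (f = 1/(-137) = -1/137 ≈ -0.0072993)
x(p) = 7 + 2*p (x(p) = 7 - (-3*p + p) = 7 - (-2)*p = 7 + 2*p)
x(f) - N(-140) = (7 + 2*(-1/137)) - 1*(-122) = (7 - 2/137) + 122 = 957/137 + 122 = 17671/137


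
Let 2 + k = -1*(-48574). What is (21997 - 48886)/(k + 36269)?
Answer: -26889/84841 ≈ -0.31693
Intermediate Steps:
k = 48572 (k = -2 - 1*(-48574) = -2 + 48574 = 48572)
(21997 - 48886)/(k + 36269) = (21997 - 48886)/(48572 + 36269) = -26889/84841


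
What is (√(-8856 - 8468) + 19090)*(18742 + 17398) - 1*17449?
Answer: 689895151 + 72280*I*√4331 ≈ 6.899e+8 + 4.7568e+6*I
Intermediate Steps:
(√(-8856 - 8468) + 19090)*(18742 + 17398) - 1*17449 = (√(-17324) + 19090)*36140 - 17449 = (2*I*√4331 + 19090)*36140 - 17449 = (19090 + 2*I*√4331)*36140 - 17449 = (689912600 + 72280*I*√4331) - 17449 = 689895151 + 72280*I*√4331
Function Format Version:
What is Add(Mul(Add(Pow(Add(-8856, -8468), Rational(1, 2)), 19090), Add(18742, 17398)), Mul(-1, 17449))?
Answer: Add(689895151, Mul(72280, I, Pow(4331, Rational(1, 2)))) ≈ Add(6.8990e+8, Mul(4.7568e+6, I))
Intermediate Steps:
Add(Mul(Add(Pow(Add(-8856, -8468), Rational(1, 2)), 19090), Add(18742, 17398)), Mul(-1, 17449)) = Add(Mul(Add(Pow(-17324, Rational(1, 2)), 19090), 36140), -17449) = Add(Mul(Add(Mul(2, I, Pow(4331, Rational(1, 2))), 19090), 36140), -17449) = Add(Mul(Add(19090, Mul(2, I, Pow(4331, Rational(1, 2)))), 36140), -17449) = Add(Add(689912600, Mul(72280, I, Pow(4331, Rational(1, 2)))), -17449) = Add(689895151, Mul(72280, I, Pow(4331, Rational(1, 2))))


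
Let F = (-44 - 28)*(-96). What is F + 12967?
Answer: 19879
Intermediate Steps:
F = 6912 (F = -72*(-96) = 6912)
F + 12967 = 6912 + 12967 = 19879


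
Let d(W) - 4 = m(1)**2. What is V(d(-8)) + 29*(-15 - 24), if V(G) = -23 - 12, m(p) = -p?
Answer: -1166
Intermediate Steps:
d(W) = 5 (d(W) = 4 + (-1*1)**2 = 4 + (-1)**2 = 4 + 1 = 5)
V(G) = -35
V(d(-8)) + 29*(-15 - 24) = -35 + 29*(-15 - 24) = -35 + 29*(-39) = -35 - 1131 = -1166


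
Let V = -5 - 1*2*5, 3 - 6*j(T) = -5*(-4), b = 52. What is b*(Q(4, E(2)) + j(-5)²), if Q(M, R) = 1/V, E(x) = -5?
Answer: 18629/45 ≈ 413.98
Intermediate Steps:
j(T) = -17/6 (j(T) = ½ - (-5)*(-4)/6 = ½ - ⅙*20 = ½ - 10/3 = -17/6)
V = -15 (V = -5 - 2*5 = -5 - 10 = -15)
Q(M, R) = -1/15 (Q(M, R) = 1/(-15) = -1/15)
b*(Q(4, E(2)) + j(-5)²) = 52*(-1/15 + (-17/6)²) = 52*(-1/15 + 289/36) = 52*(1433/180) = 18629/45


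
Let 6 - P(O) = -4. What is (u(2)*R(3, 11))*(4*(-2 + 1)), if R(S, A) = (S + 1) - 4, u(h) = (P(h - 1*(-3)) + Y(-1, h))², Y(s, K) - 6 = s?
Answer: 0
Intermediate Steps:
Y(s, K) = 6 + s
P(O) = 10 (P(O) = 6 - 1*(-4) = 6 + 4 = 10)
u(h) = 225 (u(h) = (10 + (6 - 1))² = (10 + 5)² = 15² = 225)
R(S, A) = -3 + S (R(S, A) = (1 + S) - 4 = -3 + S)
(u(2)*R(3, 11))*(4*(-2 + 1)) = (225*(-3 + 3))*(4*(-2 + 1)) = (225*0)*(4*(-1)) = 0*(-4) = 0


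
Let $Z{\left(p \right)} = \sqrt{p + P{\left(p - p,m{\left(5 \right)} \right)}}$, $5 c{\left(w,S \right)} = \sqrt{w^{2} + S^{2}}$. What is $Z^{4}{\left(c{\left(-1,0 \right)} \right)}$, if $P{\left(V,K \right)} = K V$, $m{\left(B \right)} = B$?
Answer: $\frac{1}{25} \approx 0.04$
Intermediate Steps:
$c{\left(w,S \right)} = \frac{\sqrt{S^{2} + w^{2}}}{5}$ ($c{\left(w,S \right)} = \frac{\sqrt{w^{2} + S^{2}}}{5} = \frac{\sqrt{S^{2} + w^{2}}}{5}$)
$Z{\left(p \right)} = \sqrt{p}$ ($Z{\left(p \right)} = \sqrt{p + 5 \left(p - p\right)} = \sqrt{p + 5 \cdot 0} = \sqrt{p + 0} = \sqrt{p}$)
$Z^{4}{\left(c{\left(-1,0 \right)} \right)} = \left(\sqrt{\frac{\sqrt{0^{2} + \left(-1\right)^{2}}}{5}}\right)^{4} = \left(\sqrt{\frac{\sqrt{0 + 1}}{5}}\right)^{4} = \left(\sqrt{\frac{\sqrt{1}}{5}}\right)^{4} = \left(\sqrt{\frac{1}{5} \cdot 1}\right)^{4} = \left(\sqrt{\frac{1}{5}}\right)^{4} = \left(\frac{\sqrt{5}}{5}\right)^{4} = \frac{1}{25}$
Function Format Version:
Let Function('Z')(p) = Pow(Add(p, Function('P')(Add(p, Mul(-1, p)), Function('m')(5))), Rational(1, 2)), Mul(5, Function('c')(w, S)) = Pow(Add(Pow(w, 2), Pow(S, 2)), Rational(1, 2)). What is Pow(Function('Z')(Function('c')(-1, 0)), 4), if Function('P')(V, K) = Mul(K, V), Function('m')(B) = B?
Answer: Rational(1, 25) ≈ 0.040000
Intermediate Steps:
Function('c')(w, S) = Mul(Rational(1, 5), Pow(Add(Pow(S, 2), Pow(w, 2)), Rational(1, 2))) (Function('c')(w, S) = Mul(Rational(1, 5), Pow(Add(Pow(w, 2), Pow(S, 2)), Rational(1, 2))) = Mul(Rational(1, 5), Pow(Add(Pow(S, 2), Pow(w, 2)), Rational(1, 2))))
Function('Z')(p) = Pow(p, Rational(1, 2)) (Function('Z')(p) = Pow(Add(p, Mul(5, Add(p, Mul(-1, p)))), Rational(1, 2)) = Pow(Add(p, Mul(5, 0)), Rational(1, 2)) = Pow(Add(p, 0), Rational(1, 2)) = Pow(p, Rational(1, 2)))
Pow(Function('Z')(Function('c')(-1, 0)), 4) = Pow(Pow(Mul(Rational(1, 5), Pow(Add(Pow(0, 2), Pow(-1, 2)), Rational(1, 2))), Rational(1, 2)), 4) = Pow(Pow(Mul(Rational(1, 5), Pow(Add(0, 1), Rational(1, 2))), Rational(1, 2)), 4) = Pow(Pow(Mul(Rational(1, 5), Pow(1, Rational(1, 2))), Rational(1, 2)), 4) = Pow(Pow(Mul(Rational(1, 5), 1), Rational(1, 2)), 4) = Pow(Pow(Rational(1, 5), Rational(1, 2)), 4) = Pow(Mul(Rational(1, 5), Pow(5, Rational(1, 2))), 4) = Rational(1, 25)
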